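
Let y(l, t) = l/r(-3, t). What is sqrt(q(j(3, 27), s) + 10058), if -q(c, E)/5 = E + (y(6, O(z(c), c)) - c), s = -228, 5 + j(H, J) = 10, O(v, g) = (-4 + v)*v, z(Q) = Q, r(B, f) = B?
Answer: sqrt(11233) ≈ 105.99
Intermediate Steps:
O(v, g) = v*(-4 + v)
j(H, J) = 5 (j(H, J) = -5 + 10 = 5)
y(l, t) = -l/3 (y(l, t) = l/(-3) = l*(-1/3) = -l/3)
q(c, E) = 10 - 5*E + 5*c (q(c, E) = -5*(E + (-1/3*6 - c)) = -5*(E + (-2 - c)) = -5*(-2 + E - c) = 10 - 5*E + 5*c)
sqrt(q(j(3, 27), s) + 10058) = sqrt((10 - 5*(-228) + 5*5) + 10058) = sqrt((10 + 1140 + 25) + 10058) = sqrt(1175 + 10058) = sqrt(11233)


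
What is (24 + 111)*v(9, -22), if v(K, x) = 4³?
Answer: 8640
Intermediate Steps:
v(K, x) = 64
(24 + 111)*v(9, -22) = (24 + 111)*64 = 135*64 = 8640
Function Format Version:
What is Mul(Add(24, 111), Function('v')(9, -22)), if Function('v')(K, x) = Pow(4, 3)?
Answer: 8640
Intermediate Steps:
Function('v')(K, x) = 64
Mul(Add(24, 111), Function('v')(9, -22)) = Mul(Add(24, 111), 64) = Mul(135, 64) = 8640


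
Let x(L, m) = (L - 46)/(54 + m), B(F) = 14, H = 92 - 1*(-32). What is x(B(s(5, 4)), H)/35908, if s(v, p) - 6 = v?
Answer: -4/798953 ≈ -5.0066e-6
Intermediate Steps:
H = 124 (H = 92 + 32 = 124)
s(v, p) = 6 + v
x(L, m) = (-46 + L)/(54 + m)
x(B(s(5, 4)), H)/35908 = ((-46 + 14)/(54 + 124))/35908 = (-32/178)*(1/35908) = ((1/178)*(-32))*(1/35908) = -16/89*1/35908 = -4/798953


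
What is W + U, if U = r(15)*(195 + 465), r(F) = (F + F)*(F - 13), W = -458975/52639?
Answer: 2084045425/52639 ≈ 39591.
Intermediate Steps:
W = -458975/52639 (W = -458975*1/52639 = -458975/52639 ≈ -8.7193)
r(F) = 2*F*(-13 + F) (r(F) = (2*F)*(-13 + F) = 2*F*(-13 + F))
U = 39600 (U = (2*15*(-13 + 15))*(195 + 465) = (2*15*2)*660 = 60*660 = 39600)
W + U = -458975/52639 + 39600 = 2084045425/52639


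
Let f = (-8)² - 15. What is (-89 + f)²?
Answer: 1600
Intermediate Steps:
f = 49 (f = 64 - 15 = 49)
(-89 + f)² = (-89 + 49)² = (-40)² = 1600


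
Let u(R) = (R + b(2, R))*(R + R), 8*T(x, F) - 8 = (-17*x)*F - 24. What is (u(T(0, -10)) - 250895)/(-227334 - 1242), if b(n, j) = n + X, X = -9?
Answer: 250859/228576 ≈ 1.0975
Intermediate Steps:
T(x, F) = -2 - 17*F*x/8 (T(x, F) = 1 + ((-17*x)*F - 24)/8 = 1 + (-17*F*x - 24)/8 = 1 + (-24 - 17*F*x)/8 = 1 + (-3 - 17*F*x/8) = -2 - 17*F*x/8)
b(n, j) = -9 + n (b(n, j) = n - 9 = -9 + n)
u(R) = 2*R*(-7 + R) (u(R) = (R + (-9 + 2))*(R + R) = (R - 7)*(2*R) = (-7 + R)*(2*R) = 2*R*(-7 + R))
(u(T(0, -10)) - 250895)/(-227334 - 1242) = (2*(-2 - 17/8*(-10)*0)*(-7 + (-2 - 17/8*(-10)*0)) - 250895)/(-227334 - 1242) = (2*(-2 + 0)*(-7 + (-2 + 0)) - 250895)/(-228576) = (2*(-2)*(-7 - 2) - 250895)*(-1/228576) = (2*(-2)*(-9) - 250895)*(-1/228576) = (36 - 250895)*(-1/228576) = -250859*(-1/228576) = 250859/228576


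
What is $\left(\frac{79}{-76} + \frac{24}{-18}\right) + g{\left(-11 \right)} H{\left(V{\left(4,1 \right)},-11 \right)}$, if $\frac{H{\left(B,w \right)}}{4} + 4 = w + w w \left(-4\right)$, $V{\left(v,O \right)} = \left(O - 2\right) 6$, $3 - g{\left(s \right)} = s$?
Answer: $- \frac{6371773}{228} \approx -27946.0$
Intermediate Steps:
$g{\left(s \right)} = 3 - s$
$V{\left(v,O \right)} = -12 + 6 O$ ($V{\left(v,O \right)} = \left(-2 + O\right) 6 = -12 + 6 O$)
$H{\left(B,w \right)} = -16 - 16 w^{2} + 4 w$ ($H{\left(B,w \right)} = -16 + 4 \left(w + w w \left(-4\right)\right) = -16 + 4 \left(w + w^{2} \left(-4\right)\right) = -16 + 4 \left(w - 4 w^{2}\right) = -16 - \left(- 4 w + 16 w^{2}\right) = -16 - 16 w^{2} + 4 w$)
$\left(\frac{79}{-76} + \frac{24}{-18}\right) + g{\left(-11 \right)} H{\left(V{\left(4,1 \right)},-11 \right)} = \left(\frac{79}{-76} + \frac{24}{-18}\right) + \left(3 - -11\right) \left(-16 - 16 \left(-11\right)^{2} + 4 \left(-11\right)\right) = \left(79 \left(- \frac{1}{76}\right) + 24 \left(- \frac{1}{18}\right)\right) + \left(3 + 11\right) \left(-16 - 1936 - 44\right) = \left(- \frac{79}{76} - \frac{4}{3}\right) + 14 \left(-16 - 1936 - 44\right) = - \frac{541}{228} + 14 \left(-1996\right) = - \frac{541}{228} - 27944 = - \frac{6371773}{228}$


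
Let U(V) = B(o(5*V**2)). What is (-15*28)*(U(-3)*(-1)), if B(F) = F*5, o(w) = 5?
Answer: 10500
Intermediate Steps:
B(F) = 5*F
U(V) = 25 (U(V) = 5*5 = 25)
(-15*28)*(U(-3)*(-1)) = (-15*28)*(25*(-1)) = -420*(-25) = 10500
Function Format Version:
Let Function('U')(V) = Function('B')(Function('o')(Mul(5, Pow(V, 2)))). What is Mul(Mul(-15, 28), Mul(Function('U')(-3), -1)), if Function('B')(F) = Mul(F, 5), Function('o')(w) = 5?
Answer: 10500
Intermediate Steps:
Function('B')(F) = Mul(5, F)
Function('U')(V) = 25 (Function('U')(V) = Mul(5, 5) = 25)
Mul(Mul(-15, 28), Mul(Function('U')(-3), -1)) = Mul(Mul(-15, 28), Mul(25, -1)) = Mul(-420, -25) = 10500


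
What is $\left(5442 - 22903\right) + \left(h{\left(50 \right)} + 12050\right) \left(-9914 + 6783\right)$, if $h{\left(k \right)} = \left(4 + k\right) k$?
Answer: $-46199711$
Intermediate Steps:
$h{\left(k \right)} = k \left(4 + k\right)$
$\left(5442 - 22903\right) + \left(h{\left(50 \right)} + 12050\right) \left(-9914 + 6783\right) = \left(5442 - 22903\right) + \left(50 \left(4 + 50\right) + 12050\right) \left(-9914 + 6783\right) = -17461 + \left(50 \cdot 54 + 12050\right) \left(-3131\right) = -17461 + \left(2700 + 12050\right) \left(-3131\right) = -17461 + 14750 \left(-3131\right) = -17461 - 46182250 = -46199711$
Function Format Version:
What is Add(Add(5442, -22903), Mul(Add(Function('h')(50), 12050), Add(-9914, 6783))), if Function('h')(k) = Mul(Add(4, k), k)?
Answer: -46199711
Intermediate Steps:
Function('h')(k) = Mul(k, Add(4, k))
Add(Add(5442, -22903), Mul(Add(Function('h')(50), 12050), Add(-9914, 6783))) = Add(Add(5442, -22903), Mul(Add(Mul(50, Add(4, 50)), 12050), Add(-9914, 6783))) = Add(-17461, Mul(Add(Mul(50, 54), 12050), -3131)) = Add(-17461, Mul(Add(2700, 12050), -3131)) = Add(-17461, Mul(14750, -3131)) = Add(-17461, -46182250) = -46199711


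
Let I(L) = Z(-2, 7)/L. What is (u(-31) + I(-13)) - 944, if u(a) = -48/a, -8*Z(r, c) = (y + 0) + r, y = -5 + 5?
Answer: -1519263/1612 ≈ -942.47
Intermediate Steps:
y = 0
Z(r, c) = -r/8 (Z(r, c) = -((0 + 0) + r)/8 = -(0 + r)/8 = -r/8)
I(L) = 1/(4*L) (I(L) = (-⅛*(-2))/L = 1/(4*L))
(u(-31) + I(-13)) - 944 = (-48/(-31) + (¼)/(-13)) - 944 = (-48*(-1/31) + (¼)*(-1/13)) - 944 = (48/31 - 1/52) - 944 = 2465/1612 - 944 = -1519263/1612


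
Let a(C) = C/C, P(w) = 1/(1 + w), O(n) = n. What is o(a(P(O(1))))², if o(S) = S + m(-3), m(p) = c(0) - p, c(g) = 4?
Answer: 64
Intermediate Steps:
m(p) = 4 - p
a(C) = 1
o(S) = 7 + S (o(S) = S + (4 - 1*(-3)) = S + (4 + 3) = S + 7 = 7 + S)
o(a(P(O(1))))² = (7 + 1)² = 8² = 64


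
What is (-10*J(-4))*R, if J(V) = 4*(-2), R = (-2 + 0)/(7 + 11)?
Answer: -80/9 ≈ -8.8889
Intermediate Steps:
R = -⅑ (R = -2/18 = -2*1/18 = -⅑ ≈ -0.11111)
J(V) = -8
(-10*J(-4))*R = -10*(-8)*(-⅑) = 80*(-⅑) = -80/9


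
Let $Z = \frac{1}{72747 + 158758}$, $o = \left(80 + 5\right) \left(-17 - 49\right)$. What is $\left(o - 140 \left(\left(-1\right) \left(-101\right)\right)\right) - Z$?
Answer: $- \frac{4572223751}{231505} \approx -19750.0$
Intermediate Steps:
$o = -5610$ ($o = 85 \left(-66\right) = -5610$)
$Z = \frac{1}{231505} \approx 4.3196 \cdot 10^{-6}$
$\left(o - 140 \left(\left(-1\right) \left(-101\right)\right)\right) - Z = \left(-5610 - 140 \left(\left(-1\right) \left(-101\right)\right)\right) - \frac{1}{231505} = \left(-5610 - 14140\right) - \frac{1}{231505} = -19750 - \frac{1}{231505} = - \frac{4572223751}{231505}$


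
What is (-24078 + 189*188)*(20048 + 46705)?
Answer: 764588862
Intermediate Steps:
(-24078 + 189*188)*(20048 + 46705) = (-24078 + 35532)*66753 = 11454*66753 = 764588862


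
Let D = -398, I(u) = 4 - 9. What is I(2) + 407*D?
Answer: -161991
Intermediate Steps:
I(u) = -5
I(2) + 407*D = -5 + 407*(-398) = -5 - 161986 = -161991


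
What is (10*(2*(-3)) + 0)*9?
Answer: -540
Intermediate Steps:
(10*(2*(-3)) + 0)*9 = (10*(-6) + 0)*9 = (-60 + 0)*9 = -60*9 = -540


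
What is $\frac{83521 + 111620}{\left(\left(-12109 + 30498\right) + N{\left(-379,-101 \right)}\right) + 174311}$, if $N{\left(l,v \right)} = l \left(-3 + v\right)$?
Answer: $\frac{2243}{2668} \approx 0.8407$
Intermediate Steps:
$\frac{83521 + 111620}{\left(\left(-12109 + 30498\right) + N{\left(-379,-101 \right)}\right) + 174311} = \frac{83521 + 111620}{\left(\left(-12109 + 30498\right) - 379 \left(-3 - 101\right)\right) + 174311} = \frac{195141}{\left(18389 - -39416\right) + 174311} = \frac{195141}{\left(18389 + 39416\right) + 174311} = \frac{195141}{57805 + 174311} = \frac{195141}{232116} = 195141 \cdot \frac{1}{232116} = \frac{2243}{2668}$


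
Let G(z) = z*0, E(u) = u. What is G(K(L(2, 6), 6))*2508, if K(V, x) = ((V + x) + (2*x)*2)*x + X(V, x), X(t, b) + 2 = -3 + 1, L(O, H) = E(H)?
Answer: 0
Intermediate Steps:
L(O, H) = H
X(t, b) = -4 (X(t, b) = -2 + (-3 + 1) = -2 - 2 = -4)
K(V, x) = -4 + x*(V + 5*x) (K(V, x) = ((V + x) + (2*x)*2)*x - 4 = ((V + x) + 4*x)*x - 4 = (V + 5*x)*x - 4 = x*(V + 5*x) - 4 = -4 + x*(V + 5*x))
G(z) = 0
G(K(L(2, 6), 6))*2508 = 0*2508 = 0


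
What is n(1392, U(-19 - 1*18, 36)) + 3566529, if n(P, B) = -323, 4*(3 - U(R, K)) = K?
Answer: 3566206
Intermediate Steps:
U(R, K) = 3 - K/4
n(1392, U(-19 - 1*18, 36)) + 3566529 = -323 + 3566529 = 3566206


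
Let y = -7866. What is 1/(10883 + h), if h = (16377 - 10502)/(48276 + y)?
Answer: 8082/87957581 ≈ 9.1885e-5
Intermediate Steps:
h = 1175/8082 (h = (16377 - 10502)/(48276 - 7866) = 5875/40410 = 5875*(1/40410) = 1175/8082 ≈ 0.14538)
1/(10883 + h) = 1/(10883 + 1175/8082) = 1/(87957581/8082) = 8082/87957581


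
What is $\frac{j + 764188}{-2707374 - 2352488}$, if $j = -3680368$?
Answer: $\frac{1458090}{2529931} \approx 0.57634$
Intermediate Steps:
$\frac{j + 764188}{-2707374 - 2352488} = \frac{-3680368 + 764188}{-2707374 - 2352488} = - \frac{2916180}{-5059862} = \left(-2916180\right) \left(- \frac{1}{5059862}\right) = \frac{1458090}{2529931}$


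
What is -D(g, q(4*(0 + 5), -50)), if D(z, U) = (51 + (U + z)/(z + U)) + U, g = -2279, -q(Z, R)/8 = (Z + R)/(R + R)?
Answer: -248/5 ≈ -49.600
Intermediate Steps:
q(Z, R) = -4*(R + Z)/R (q(Z, R) = -8*(Z + R)/(R + R) = -8*(R + Z)/(2*R) = -8*(R + Z)*1/(2*R) = -4*(R + Z)/R)
D(z, U) = 52 + U (D(z, U) = (51 + (U + z)/(U + z)) + U = (51 + 1) + U = 52 + U)
-D(g, q(4*(0 + 5), -50)) = -(52 + (-4 - 4*4*(0 + 5)/(-50))) = -(52 + (-4 - 4*4*5*(-1/50))) = -(52 + (-4 - 4*20*(-1/50))) = -(52 + (-4 + 8/5)) = -(52 - 12/5) = -1*248/5 = -248/5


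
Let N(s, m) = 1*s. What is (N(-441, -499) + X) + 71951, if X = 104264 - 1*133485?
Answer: 42289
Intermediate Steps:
X = -29221 (X = 104264 - 133485 = -29221)
N(s, m) = s
(N(-441, -499) + X) + 71951 = (-441 - 29221) + 71951 = -29662 + 71951 = 42289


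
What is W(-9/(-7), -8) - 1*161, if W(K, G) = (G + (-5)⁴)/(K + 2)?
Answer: 616/23 ≈ 26.783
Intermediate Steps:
W(K, G) = (625 + G)/(2 + K) (W(K, G) = (G + 625)/(2 + K) = (625 + G)/(2 + K))
W(-9/(-7), -8) - 1*161 = (625 - 8)/(2 - 9/(-7)) - 1*161 = 617/(2 - 9*(-⅐)) - 161 = 617/(2 + 9/7) - 161 = 617/(23/7) - 161 = (7/23)*617 - 161 = 4319/23 - 161 = 616/23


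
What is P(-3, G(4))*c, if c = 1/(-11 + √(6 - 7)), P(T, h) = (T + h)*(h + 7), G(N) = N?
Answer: -121/122 - 11*I/122 ≈ -0.9918 - 0.090164*I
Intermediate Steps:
P(T, h) = (7 + h)*(T + h) (P(T, h) = (T + h)*(7 + h) = (7 + h)*(T + h))
c = (-11 - I)/122 (c = 1/(-11 + √(-1)) = 1/(-11 + I) = (-11 - I)/122 ≈ -0.090164 - 0.0081967*I)
P(-3, G(4))*c = (4² + 7*(-3) + 7*4 - 3*4)*(-11/122 - I/122) = (16 - 21 + 28 - 12)*(-11/122 - I/122) = 11*(-11/122 - I/122) = -121/122 - 11*I/122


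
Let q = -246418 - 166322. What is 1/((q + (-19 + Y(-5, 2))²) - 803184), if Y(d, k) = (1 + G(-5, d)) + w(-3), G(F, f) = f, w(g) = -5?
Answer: -1/1215140 ≈ -8.2295e-7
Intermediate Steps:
q = -412740
Y(d, k) = -4 + d (Y(d, k) = (1 + d) - 5 = -4 + d)
1/((q + (-19 + Y(-5, 2))²) - 803184) = 1/((-412740 + (-19 + (-4 - 5))²) - 803184) = 1/((-412740 + (-19 - 9)²) - 803184) = 1/((-412740 + (-28)²) - 803184) = 1/((-412740 + 784) - 803184) = 1/(-411956 - 803184) = 1/(-1215140) = -1/1215140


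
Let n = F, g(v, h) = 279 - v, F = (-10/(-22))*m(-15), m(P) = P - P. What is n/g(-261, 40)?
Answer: 0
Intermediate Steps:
m(P) = 0
F = 0 (F = -10/(-22)*0 = -10*(-1/22)*0 = (5/11)*0 = 0)
n = 0
n/g(-261, 40) = 0/(279 - 1*(-261)) = 0/(279 + 261) = 0/540 = 0*(1/540) = 0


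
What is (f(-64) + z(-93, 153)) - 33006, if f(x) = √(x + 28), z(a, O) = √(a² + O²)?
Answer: -33006 + 3*√3562 + 6*I ≈ -32827.0 + 6.0*I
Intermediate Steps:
z(a, O) = √(O² + a²)
f(x) = √(28 + x)
(f(-64) + z(-93, 153)) - 33006 = (√(28 - 64) + √(153² + (-93)²)) - 33006 = (√(-36) + √(23409 + 8649)) - 33006 = (6*I + √32058) - 33006 = (6*I + 3*√3562) - 33006 = (3*√3562 + 6*I) - 33006 = -33006 + 3*√3562 + 6*I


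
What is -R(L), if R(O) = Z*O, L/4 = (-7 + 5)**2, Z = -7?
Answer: 112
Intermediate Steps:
L = 16 (L = 4*(-7 + 5)**2 = 4*(-2)**2 = 4*4 = 16)
R(O) = -7*O
-R(L) = -(-7)*16 = -1*(-112) = 112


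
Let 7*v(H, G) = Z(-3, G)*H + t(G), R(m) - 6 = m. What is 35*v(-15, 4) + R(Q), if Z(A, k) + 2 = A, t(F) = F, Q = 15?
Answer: 416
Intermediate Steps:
Z(A, k) = -2 + A
R(m) = 6 + m
v(H, G) = -5*H/7 + G/7 (v(H, G) = ((-2 - 3)*H + G)/7 = (-5*H + G)/7 = (G - 5*H)/7 = -5*H/7 + G/7)
35*v(-15, 4) + R(Q) = 35*(-5/7*(-15) + (⅐)*4) + (6 + 15) = 35*(75/7 + 4/7) + 21 = 35*(79/7) + 21 = 395 + 21 = 416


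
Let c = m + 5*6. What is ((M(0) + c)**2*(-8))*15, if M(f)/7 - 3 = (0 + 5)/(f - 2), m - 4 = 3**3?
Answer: -499230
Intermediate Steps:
m = 31 (m = 4 + 3**3 = 4 + 27 = 31)
c = 61 (c = 31 + 5*6 = 31 + 30 = 61)
M(f) = 21 + 35/(-2 + f) (M(f) = 21 + 7*((0 + 5)/(f - 2)) = 21 + 7*(5/(-2 + f)) = 21 + 35/(-2 + f))
((M(0) + c)**2*(-8))*15 = ((7*(-1 + 3*0)/(-2 + 0) + 61)**2*(-8))*15 = ((7*(-1 + 0)/(-2) + 61)**2*(-8))*15 = ((7*(-1/2)*(-1) + 61)**2*(-8))*15 = ((7/2 + 61)**2*(-8))*15 = ((129/2)**2*(-8))*15 = ((16641/4)*(-8))*15 = -33282*15 = -499230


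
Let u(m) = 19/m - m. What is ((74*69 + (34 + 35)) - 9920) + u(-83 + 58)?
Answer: -118019/25 ≈ -4720.8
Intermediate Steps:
u(m) = -m + 19/m
((74*69 + (34 + 35)) - 9920) + u(-83 + 58) = ((74*69 + (34 + 35)) - 9920) + (-(-83 + 58) + 19/(-83 + 58)) = ((5106 + 69) - 9920) + (-1*(-25) + 19/(-25)) = (5175 - 9920) + (25 + 19*(-1/25)) = -4745 + (25 - 19/25) = -4745 + 606/25 = -118019/25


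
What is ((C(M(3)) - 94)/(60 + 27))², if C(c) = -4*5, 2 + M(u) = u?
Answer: 1444/841 ≈ 1.7170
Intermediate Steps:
M(u) = -2 + u
C(c) = -20
((C(M(3)) - 94)/(60 + 27))² = ((-20 - 94)/(60 + 27))² = (-114/87)² = (-114*1/87)² = (-38/29)² = 1444/841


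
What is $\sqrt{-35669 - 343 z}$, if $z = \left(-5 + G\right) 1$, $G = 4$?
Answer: $i \sqrt{35326} \approx 187.95 i$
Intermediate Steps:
$z = -1$ ($z = \left(-5 + 4\right) 1 = \left(-1\right) 1 = -1$)
$\sqrt{-35669 - 343 z} = \sqrt{-35669 - -343} = \sqrt{-35669 + 343} = \sqrt{-35326} = i \sqrt{35326}$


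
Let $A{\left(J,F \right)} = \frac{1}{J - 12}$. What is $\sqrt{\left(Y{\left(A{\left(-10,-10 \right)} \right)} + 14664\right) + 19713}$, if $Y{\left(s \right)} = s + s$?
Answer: $\frac{\sqrt{4159606}}{11} \approx 185.41$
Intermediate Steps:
$A{\left(J,F \right)} = \frac{1}{-12 + J}$
$Y{\left(s \right)} = 2 s$
$\sqrt{\left(Y{\left(A{\left(-10,-10 \right)} \right)} + 14664\right) + 19713} = \sqrt{\left(\frac{2}{-12 - 10} + 14664\right) + 19713} = \sqrt{\left(\frac{2}{-22} + 14664\right) + 19713} = \sqrt{\left(2 \left(- \frac{1}{22}\right) + 14664\right) + 19713} = \sqrt{\left(- \frac{1}{11} + 14664\right) + 19713} = \sqrt{\frac{161303}{11} + 19713} = \sqrt{\frac{378146}{11}} = \frac{\sqrt{4159606}}{11}$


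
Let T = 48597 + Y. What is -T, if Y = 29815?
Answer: -78412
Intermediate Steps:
T = 78412 (T = 48597 + 29815 = 78412)
-T = -1*78412 = -78412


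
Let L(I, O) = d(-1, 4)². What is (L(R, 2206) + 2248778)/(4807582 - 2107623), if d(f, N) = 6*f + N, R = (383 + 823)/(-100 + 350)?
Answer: 2248782/2699959 ≈ 0.83290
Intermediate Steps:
R = 603/125 (R = 1206/250 = 1206*(1/250) = 603/125 ≈ 4.8240)
d(f, N) = N + 6*f
L(I, O) = 4 (L(I, O) = (4 + 6*(-1))² = (4 - 6)² = (-2)² = 4)
(L(R, 2206) + 2248778)/(4807582 - 2107623) = (4 + 2248778)/(4807582 - 2107623) = 2248782/2699959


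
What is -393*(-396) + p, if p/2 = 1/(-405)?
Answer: 63029338/405 ≈ 1.5563e+5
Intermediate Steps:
p = -2/405 (p = 2/(-405) = 2*(-1/405) = -2/405 ≈ -0.0049383)
-393*(-396) + p = -393*(-396) - 2/405 = 155628 - 2/405 = 63029338/405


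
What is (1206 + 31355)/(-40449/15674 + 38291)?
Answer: 510361114/600132685 ≈ 0.85041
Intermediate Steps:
(1206 + 31355)/(-40449/15674 + 38291) = 32561/(-40449*1/15674 + 38291) = 32561/(-40449/15674 + 38291) = 32561/(600132685/15674) = 32561*(15674/600132685) = 510361114/600132685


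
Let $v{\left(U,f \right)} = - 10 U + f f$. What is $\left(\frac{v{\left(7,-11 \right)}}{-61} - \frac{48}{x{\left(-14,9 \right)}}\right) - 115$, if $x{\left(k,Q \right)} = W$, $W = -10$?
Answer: $- \frac{33866}{305} \approx -111.04$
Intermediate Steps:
$x{\left(k,Q \right)} = -10$
$v{\left(U,f \right)} = f^{2} - 10 U$ ($v{\left(U,f \right)} = - 10 U + f^{2} = f^{2} - 10 U$)
$\left(\frac{v{\left(7,-11 \right)}}{-61} - \frac{48}{x{\left(-14,9 \right)}}\right) - 115 = \left(\frac{\left(-11\right)^{2} - 70}{-61} - \frac{48}{-10}\right) - 115 = \left(\left(121 - 70\right) \left(- \frac{1}{61}\right) - - \frac{24}{5}\right) - 115 = \left(51 \left(- \frac{1}{61}\right) + \frac{24}{5}\right) - 115 = \left(- \frac{51}{61} + \frac{24}{5}\right) - 115 = \frac{1209}{305} - 115 = - \frac{33866}{305}$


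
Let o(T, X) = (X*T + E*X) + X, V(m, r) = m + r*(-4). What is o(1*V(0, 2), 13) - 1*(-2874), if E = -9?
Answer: 2666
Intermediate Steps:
V(m, r) = m - 4*r
o(T, X) = -8*X + T*X (o(T, X) = (X*T - 9*X) + X = (T*X - 9*X) + X = (-9*X + T*X) + X = -8*X + T*X)
o(1*V(0, 2), 13) - 1*(-2874) = 13*(-8 + 1*(0 - 4*2)) - 1*(-2874) = 13*(-8 + 1*(0 - 8)) + 2874 = 13*(-8 + 1*(-8)) + 2874 = 13*(-8 - 8) + 2874 = 13*(-16) + 2874 = -208 + 2874 = 2666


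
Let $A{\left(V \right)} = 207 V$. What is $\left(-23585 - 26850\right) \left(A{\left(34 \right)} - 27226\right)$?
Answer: $1018181780$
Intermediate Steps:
$\left(-23585 - 26850\right) \left(A{\left(34 \right)} - 27226\right) = \left(-23585 - 26850\right) \left(207 \cdot 34 - 27226\right) = - 50435 \left(7038 - 27226\right) = \left(-50435\right) \left(-20188\right) = 1018181780$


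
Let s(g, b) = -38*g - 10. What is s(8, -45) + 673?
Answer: 359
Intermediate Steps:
s(g, b) = -10 - 38*g
s(8, -45) + 673 = (-10 - 38*8) + 673 = (-10 - 304) + 673 = -314 + 673 = 359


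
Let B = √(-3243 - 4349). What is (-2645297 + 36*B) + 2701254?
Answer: 55957 + 72*I*√1898 ≈ 55957.0 + 3136.8*I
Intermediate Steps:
B = 2*I*√1898 (B = √(-7592) = 2*I*√1898 ≈ 87.132*I)
(-2645297 + 36*B) + 2701254 = (-2645297 + 36*(2*I*√1898)) + 2701254 = (-2645297 + 72*I*√1898) + 2701254 = 55957 + 72*I*√1898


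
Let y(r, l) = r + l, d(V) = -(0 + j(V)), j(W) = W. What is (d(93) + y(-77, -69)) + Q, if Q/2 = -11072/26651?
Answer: -6391733/26651 ≈ -239.83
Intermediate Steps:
Q = -22144/26651 (Q = 2*(-11072/26651) = -22144/26651 ≈ -0.83089)
d(V) = -V (d(V) = -(0 + V) = -V)
y(r, l) = l + r
(d(93) + y(-77, -69)) + Q = (-1*93 + (-69 - 77)) - 22144/26651 = (-93 - 146) - 22144/26651 = -239 - 22144/26651 = -6391733/26651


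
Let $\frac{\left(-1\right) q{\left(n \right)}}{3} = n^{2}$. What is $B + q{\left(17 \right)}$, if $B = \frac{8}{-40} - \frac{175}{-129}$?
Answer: $- \frac{558469}{645} \approx -865.84$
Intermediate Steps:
$q{\left(n \right)} = - 3 n^{2}$
$B = \frac{746}{645}$ ($B = 8 \left(- \frac{1}{40}\right) - - \frac{175}{129} = - \frac{1}{5} + \frac{175}{129} = \frac{746}{645} \approx 1.1566$)
$B + q{\left(17 \right)} = \frac{746}{645} - 3 \cdot 17^{2} = \frac{746}{645} - 867 = - \frac{558469}{645}$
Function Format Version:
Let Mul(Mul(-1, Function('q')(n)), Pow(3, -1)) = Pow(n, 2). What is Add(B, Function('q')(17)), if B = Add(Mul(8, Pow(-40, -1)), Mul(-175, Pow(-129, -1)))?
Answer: Rational(-558469, 645) ≈ -865.84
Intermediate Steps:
Function('q')(n) = Mul(-3, Pow(n, 2))
B = Rational(746, 645) (B = Add(Mul(8, Rational(-1, 40)), Mul(-175, Rational(-1, 129))) = Add(Rational(-1, 5), Rational(175, 129)) = Rational(746, 645) ≈ 1.1566)
Add(B, Function('q')(17)) = Add(Rational(746, 645), Mul(-3, Pow(17, 2))) = Add(Rational(746, 645), Mul(-3, 289)) = Add(Rational(746, 645), -867) = Rational(-558469, 645)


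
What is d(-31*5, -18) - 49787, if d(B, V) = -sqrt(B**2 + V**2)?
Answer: -49787 - sqrt(24349) ≈ -49943.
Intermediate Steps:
d(-31*5, -18) - 49787 = -sqrt((-31*5)**2 + (-18)**2) - 49787 = -sqrt((-155)**2 + 324) - 49787 = -sqrt(24025 + 324) - 49787 = -sqrt(24349) - 49787 = -49787 - sqrt(24349)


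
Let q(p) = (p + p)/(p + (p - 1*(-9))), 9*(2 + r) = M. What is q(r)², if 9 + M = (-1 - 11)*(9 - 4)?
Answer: 3364/961 ≈ 3.5005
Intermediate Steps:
M = -69 (M = -9 + (-1 - 11)*(9 - 4) = -9 - 12*5 = -9 - 60 = -69)
r = -29/3 (r = -2 + (⅑)*(-69) = -2 - 23/3 = -29/3 ≈ -9.6667)
q(p) = 2*p/(9 + 2*p) (q(p) = (2*p)/(p + (p + 9)) = (2*p)/(p + (9 + p)) = (2*p)/(9 + 2*p) = 2*p/(9 + 2*p))
q(r)² = (2*(-29/3)/(9 + 2*(-29/3)))² = (2*(-29/3)/(9 - 58/3))² = (2*(-29/3)/(-31/3))² = (2*(-29/3)*(-3/31))² = (58/31)² = 3364/961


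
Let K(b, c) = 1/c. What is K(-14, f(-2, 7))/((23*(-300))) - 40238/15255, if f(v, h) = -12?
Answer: -74037581/28069200 ≈ -2.6377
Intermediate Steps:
K(-14, f(-2, 7))/((23*(-300))) - 40238/15255 = 1/((-12)*((23*(-300)))) - 40238/15255 = -1/12/(-6900) - 40238*1/15255 = -1/12*(-1/6900) - 40238/15255 = 1/82800 - 40238/15255 = -74037581/28069200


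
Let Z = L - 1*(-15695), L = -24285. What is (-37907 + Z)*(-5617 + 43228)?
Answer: -1748798667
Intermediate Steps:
Z = -8590 (Z = -24285 - 1*(-15695) = -24285 + 15695 = -8590)
(-37907 + Z)*(-5617 + 43228) = (-37907 - 8590)*(-5617 + 43228) = -46497*37611 = -1748798667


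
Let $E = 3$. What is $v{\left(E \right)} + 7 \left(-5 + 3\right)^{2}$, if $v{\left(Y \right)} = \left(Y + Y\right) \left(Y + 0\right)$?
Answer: $46$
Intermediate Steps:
$v{\left(Y \right)} = 2 Y^{2}$ ($v{\left(Y \right)} = 2 Y Y = 2 Y^{2}$)
$v{\left(E \right)} + 7 \left(-5 + 3\right)^{2} = 2 \cdot 3^{2} + 7 \left(-5 + 3\right)^{2} = 2 \cdot 9 + 7 \left(-2\right)^{2} = 18 + 7 \cdot 4 = 18 + 28 = 46$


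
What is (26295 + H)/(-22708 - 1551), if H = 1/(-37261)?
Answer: -979777994/903914599 ≈ -1.0839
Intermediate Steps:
H = -1/37261 ≈ -2.6838e-5
(26295 + H)/(-22708 - 1551) = (26295 - 1/37261)/(-22708 - 1551) = (979777994/37261)/(-24259) = (979777994/37261)*(-1/24259) = -979777994/903914599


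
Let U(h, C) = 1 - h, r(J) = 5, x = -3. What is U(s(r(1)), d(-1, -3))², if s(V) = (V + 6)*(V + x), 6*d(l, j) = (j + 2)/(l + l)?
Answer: 441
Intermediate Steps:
d(l, j) = (2 + j)/(12*l) (d(l, j) = ((j + 2)/(l + l))/6 = ((2 + j)/((2*l)))/6 = ((2 + j)*(1/(2*l)))/6 = ((2 + j)/(2*l))/6 = (2 + j)/(12*l))
s(V) = (-3 + V)*(6 + V) (s(V) = (V + 6)*(V - 3) = (6 + V)*(-3 + V) = (-3 + V)*(6 + V))
U(s(r(1)), d(-1, -3))² = (1 - (-18 + 5² + 3*5))² = (1 - (-18 + 25 + 15))² = (1 - 1*22)² = (1 - 22)² = (-21)² = 441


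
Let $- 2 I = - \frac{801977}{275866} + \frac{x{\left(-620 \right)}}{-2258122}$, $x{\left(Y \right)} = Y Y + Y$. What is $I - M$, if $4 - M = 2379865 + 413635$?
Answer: $\frac{1740178796842407729}{622939083652} \approx 2.7935 \cdot 10^{6}$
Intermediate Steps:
$x{\left(Y \right)} = Y + Y^{2}$ ($x{\left(Y \right)} = Y^{2} + Y = Y + Y^{2}$)
$M = -2793496$ ($M = 4 - \left(2379865 + 413635\right) = 4 - 2793500 = -2793496$)
$I = \frac{958416880337}{622939083652}$ ($I = - \frac{- \frac{801977}{275866} + \frac{\left(-620\right) \left(1 - 620\right)}{-2258122}}{2} = - \frac{\left(-801977\right) \frac{1}{275866} + \left(-620\right) \left(-619\right) \left(- \frac{1}{2258122}\right)}{2} = - \frac{- \frac{801977}{275866} + 383780 \left(- \frac{1}{2258122}\right)}{2} = - \frac{- \frac{801977}{275866} - \frac{191890}{1129061}}{2} = \left(- \frac{1}{2}\right) \left(- \frac{958416880337}{311469541826}\right) = \frac{958416880337}{622939083652} \approx 1.5385$)
$I - M = \frac{958416880337}{622939083652} - -2793496 = \frac{958416880337}{622939083652} + 2793496 = \frac{1740178796842407729}{622939083652}$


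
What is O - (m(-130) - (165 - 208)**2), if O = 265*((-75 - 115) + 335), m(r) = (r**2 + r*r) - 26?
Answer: 6500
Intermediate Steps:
m(r) = -26 + 2*r**2 (m(r) = (r**2 + r**2) - 26 = 2*r**2 - 26 = -26 + 2*r**2)
O = 38425 (O = 265*(-190 + 335) = 265*145 = 38425)
O - (m(-130) - (165 - 208)**2) = 38425 - ((-26 + 2*(-130)**2) - (165 - 208)**2) = 38425 - ((-26 + 2*16900) - 1*(-43)**2) = 38425 - ((-26 + 33800) - 1*1849) = 38425 - (33774 - 1849) = 38425 - 1*31925 = 38425 - 31925 = 6500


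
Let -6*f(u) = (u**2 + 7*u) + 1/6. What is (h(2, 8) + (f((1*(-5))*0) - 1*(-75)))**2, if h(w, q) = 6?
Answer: 8497225/1296 ≈ 6556.5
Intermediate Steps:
f(u) = -1/36 - 7*u/6 - u**2/6 (f(u) = -((u**2 + 7*u) + 1/6)/6 = -(1/6 + u**2 + 7*u)/6 = -1/36 - 7*u/6 - u**2/6)
(h(2, 8) + (f((1*(-5))*0) - 1*(-75)))**2 = (6 + ((-1/36 - 7*1*(-5)*0/6 - ((1*(-5))*0)**2/6) - 1*(-75)))**2 = (6 + ((-1/36 - (-35)*0/6 - (-5*0)**2/6) + 75))**2 = (6 + ((-1/36 - 7/6*0 - 1/6*0**2) + 75))**2 = (6 + ((-1/36 + 0 - 1/6*0) + 75))**2 = (6 + ((-1/36 + 0 + 0) + 75))**2 = (6 + (-1/36 + 75))**2 = (6 + 2699/36)**2 = (2915/36)**2 = 8497225/1296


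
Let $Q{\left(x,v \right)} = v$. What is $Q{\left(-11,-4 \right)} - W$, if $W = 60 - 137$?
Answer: $73$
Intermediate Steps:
$W = -77$
$Q{\left(-11,-4 \right)} - W = -4 - -77 = -4 + 77 = 73$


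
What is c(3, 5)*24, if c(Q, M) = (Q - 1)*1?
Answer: 48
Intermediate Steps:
c(Q, M) = -1 + Q (c(Q, M) = (-1 + Q)*1 = -1 + Q)
c(3, 5)*24 = (-1 + 3)*24 = 2*24 = 48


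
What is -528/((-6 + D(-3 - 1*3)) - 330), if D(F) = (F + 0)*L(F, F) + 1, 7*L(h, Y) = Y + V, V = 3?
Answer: 3696/2327 ≈ 1.5883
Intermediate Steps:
L(h, Y) = 3/7 + Y/7 (L(h, Y) = (Y + 3)/7 = (3 + Y)/7 = 3/7 + Y/7)
D(F) = 1 + F*(3/7 + F/7) (D(F) = (F + 0)*(3/7 + F/7) + 1 = F*(3/7 + F/7) + 1 = 1 + F*(3/7 + F/7))
-528/((-6 + D(-3 - 1*3)) - 330) = -528/((-6 + (1 + (-3 - 1*3)*(3 + (-3 - 1*3))/7)) - 330) = -528/((-6 + (1 + (-3 - 3)*(3 + (-3 - 3))/7)) - 330) = -528/((-6 + (1 + (1/7)*(-6)*(3 - 6))) - 330) = -528/((-6 + (1 + (1/7)*(-6)*(-3))) - 330) = -528/((-6 + (1 + 18/7)) - 330) = -528/((-6 + 25/7) - 330) = -528/(-17/7 - 330) = -528/(-2327/7) = -528*(-7/2327) = 3696/2327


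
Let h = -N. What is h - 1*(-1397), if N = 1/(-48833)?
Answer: 68219702/48833 ≈ 1397.0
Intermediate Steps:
N = -1/48833 ≈ -2.0478e-5
h = 1/48833 (h = -1*(-1/48833) = 1/48833 ≈ 2.0478e-5)
h - 1*(-1397) = 1/48833 - 1*(-1397) = 1/48833 + 1397 = 68219702/48833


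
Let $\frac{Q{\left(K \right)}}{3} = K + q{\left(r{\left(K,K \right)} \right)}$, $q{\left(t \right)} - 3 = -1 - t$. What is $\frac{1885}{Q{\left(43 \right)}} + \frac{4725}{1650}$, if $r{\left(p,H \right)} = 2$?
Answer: $\frac{49597}{2838} \approx 17.476$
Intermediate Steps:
$q{\left(t \right)} = 2 - t$ ($q{\left(t \right)} = 3 - \left(1 + t\right) = 2 - t$)
$Q{\left(K \right)} = 3 K$ ($Q{\left(K \right)} = 3 \left(K + \left(2 - 2\right)\right) = 3 \left(K + 0\right) = 3 K$)
$\frac{1885}{Q{\left(43 \right)}} + \frac{4725}{1650} = \frac{1885}{3 \cdot 43} + \frac{4725}{1650} = \frac{1885}{129} + 4725 \cdot \frac{1}{1650} = 1885 \cdot \frac{1}{129} + \frac{63}{22} = \frac{1885}{129} + \frac{63}{22} = \frac{49597}{2838}$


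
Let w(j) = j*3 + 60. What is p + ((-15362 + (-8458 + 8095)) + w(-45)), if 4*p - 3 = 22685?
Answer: -10128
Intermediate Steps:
w(j) = 60 + 3*j (w(j) = 3*j + 60 = 60 + 3*j)
p = 5672 (p = ¾ + (¼)*22685 = ¾ + 22685/4 = 5672)
p + ((-15362 + (-8458 + 8095)) + w(-45)) = 5672 + ((-15362 + (-8458 + 8095)) + (60 + 3*(-45))) = 5672 + ((-15362 - 363) + (60 - 135)) = 5672 + (-15725 - 75) = 5672 - 15800 = -10128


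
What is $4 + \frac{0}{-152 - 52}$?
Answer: $4$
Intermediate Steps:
$4 + \frac{0}{-152 - 52} = 4 + \frac{0}{-204} = 4 + 0 \left(- \frac{1}{204}\right) = 4 + 0 = 4$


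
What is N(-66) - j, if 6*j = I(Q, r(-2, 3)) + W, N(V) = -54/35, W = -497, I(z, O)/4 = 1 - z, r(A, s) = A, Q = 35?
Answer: 7277/70 ≈ 103.96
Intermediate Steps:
I(z, O) = 4 - 4*z (I(z, O) = 4*(1 - z) = 4 - 4*z)
N(V) = -54/35 (N(V) = -54*1/35 = -54/35)
j = -211/2 (j = ((4 - 4*35) - 497)/6 = ((4 - 140) - 497)/6 = (-136 - 497)/6 = (1/6)*(-633) = -211/2 ≈ -105.50)
N(-66) - j = -54/35 - 1*(-211/2) = -54/35 + 211/2 = 7277/70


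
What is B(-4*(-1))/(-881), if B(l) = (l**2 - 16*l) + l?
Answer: 44/881 ≈ 0.049943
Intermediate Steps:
B(l) = l**2 - 15*l
B(-4*(-1))/(-881) = ((-4*(-1))*(-15 - 4*(-1)))/(-881) = (4*(-15 + 4))*(-1/881) = (4*(-11))*(-1/881) = -44*(-1/881) = 44/881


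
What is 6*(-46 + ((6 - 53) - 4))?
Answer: -582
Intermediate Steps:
6*(-46 + ((6 - 53) - 4)) = 6*(-46 + (-47 - 4)) = 6*(-46 - 51) = 6*(-97) = -582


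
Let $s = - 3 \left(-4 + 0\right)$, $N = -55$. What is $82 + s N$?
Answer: $-578$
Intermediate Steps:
$s = 12$ ($s = \left(-3\right) \left(-4\right) = 12$)
$82 + s N = 82 + 12 \left(-55\right) = 82 - 660 = -578$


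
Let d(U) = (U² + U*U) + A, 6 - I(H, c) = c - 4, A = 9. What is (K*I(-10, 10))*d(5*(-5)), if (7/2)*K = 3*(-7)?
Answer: 0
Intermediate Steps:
I(H, c) = 10 - c (I(H, c) = 6 - (c - 4) = 6 - (-4 + c) = 6 + (4 - c) = 10 - c)
K = -6 (K = 2*(3*(-7))/7 = (2/7)*(-21) = -6)
d(U) = 9 + 2*U² (d(U) = (U² + U*U) + 9 = (U² + U²) + 9 = 2*U² + 9 = 9 + 2*U²)
(K*I(-10, 10))*d(5*(-5)) = (-6*(10 - 1*10))*(9 + 2*(5*(-5))²) = (-6*(10 - 10))*(9 + 2*(-25)²) = (-6*0)*(9 + 2*625) = 0*(9 + 1250) = 0*1259 = 0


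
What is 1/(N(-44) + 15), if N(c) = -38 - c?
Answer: 1/21 ≈ 0.047619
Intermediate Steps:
1/(N(-44) + 15) = 1/((-38 - 1*(-44)) + 15) = 1/((-38 + 44) + 15) = 1/(6 + 15) = 1/21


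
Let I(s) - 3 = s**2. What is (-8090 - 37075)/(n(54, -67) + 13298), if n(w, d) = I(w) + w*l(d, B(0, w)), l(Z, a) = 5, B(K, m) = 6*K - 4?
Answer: -45165/16487 ≈ -2.7394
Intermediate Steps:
B(K, m) = -4 + 6*K
I(s) = 3 + s**2
n(w, d) = 3 + w**2 + 5*w (n(w, d) = (3 + w**2) + w*5 = (3 + w**2) + 5*w = 3 + w**2 + 5*w)
(-8090 - 37075)/(n(54, -67) + 13298) = (-8090 - 37075)/((3 + 54**2 + 5*54) + 13298) = -45165/((3 + 2916 + 270) + 13298) = -45165/(3189 + 13298) = -45165/16487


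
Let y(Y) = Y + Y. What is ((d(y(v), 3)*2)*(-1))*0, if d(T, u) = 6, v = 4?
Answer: 0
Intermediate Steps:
y(Y) = 2*Y
((d(y(v), 3)*2)*(-1))*0 = ((6*2)*(-1))*0 = (12*(-1))*0 = -12*0 = 0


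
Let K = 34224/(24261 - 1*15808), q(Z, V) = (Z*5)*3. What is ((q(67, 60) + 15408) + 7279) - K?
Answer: 200234252/8453 ≈ 23688.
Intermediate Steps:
q(Z, V) = 15*Z (q(Z, V) = (5*Z)*3 = 15*Z)
K = 34224/8453 (K = 34224/(24261 - 15808) = 34224/8453 ≈ 4.0487)
((q(67, 60) + 15408) + 7279) - K = ((15*67 + 15408) + 7279) - 1*34224/8453 = ((1005 + 15408) + 7279) - 34224/8453 = (16413 + 7279) - 34224/8453 = 23692 - 34224/8453 = 200234252/8453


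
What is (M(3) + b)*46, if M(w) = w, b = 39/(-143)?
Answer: 1380/11 ≈ 125.45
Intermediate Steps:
b = -3/11 (b = 39*(-1/143) = -3/11 ≈ -0.27273)
(M(3) + b)*46 = (3 - 3/11)*46 = (30/11)*46 = 1380/11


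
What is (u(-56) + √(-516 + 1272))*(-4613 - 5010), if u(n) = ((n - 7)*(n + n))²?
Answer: -479101609728 - 57738*√21 ≈ -4.7910e+11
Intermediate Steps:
u(n) = 4*n²*(-7 + n)² (u(n) = ((-7 + n)*(2*n))² = (2*n*(-7 + n))² = 4*n²*(-7 + n)²)
(u(-56) + √(-516 + 1272))*(-4613 - 5010) = (4*(-56)²*(-7 - 56)² + √(-516 + 1272))*(-4613 - 5010) = (4*3136*(-63)² + √756)*(-9623) = (4*3136*3969 + 6*√21)*(-9623) = (49787136 + 6*√21)*(-9623) = -479101609728 - 57738*√21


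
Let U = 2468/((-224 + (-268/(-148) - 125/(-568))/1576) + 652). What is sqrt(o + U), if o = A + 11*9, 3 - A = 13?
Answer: sqrt(19043939661684178411401)/14175923129 ≈ 9.7348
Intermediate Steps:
A = -10 (A = 3 - 1*13 = 3 - 13 = -10)
o = 89 (o = -10 + 11*9 = -10 + 99 = 89)
U = 81743161088/14175923129 (U = 2468/((-224 + (-268*(-1/148) - 125*(-1/568))*(1/1576)) + 652) = 2468/((-224 + (67/37 + 125/568)*(1/1576)) + 652) = 2468/((-224 + (42681/21016)*(1/1576)) + 652) = 2468/((-224 + 42681/33121216) + 652) = 2468/(-7419109703/33121216 + 652) = 2468/(14175923129/33121216) = 2468*(33121216/14175923129) = 81743161088/14175923129 ≈ 5.7663)
sqrt(o + U) = sqrt(89 + 81743161088/14175923129) = sqrt(1343400319569/14175923129) = sqrt(19043939661684178411401)/14175923129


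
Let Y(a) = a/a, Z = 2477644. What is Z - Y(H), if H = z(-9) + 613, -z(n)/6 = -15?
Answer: 2477643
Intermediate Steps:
z(n) = 90 (z(n) = -6*(-15) = 90)
H = 703 (H = 90 + 613 = 703)
Y(a) = 1
Z - Y(H) = 2477644 - 1*1 = 2477644 - 1 = 2477643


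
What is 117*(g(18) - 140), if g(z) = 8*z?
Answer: 468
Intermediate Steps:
117*(g(18) - 140) = 117*(8*18 - 140) = 117*(144 - 140) = 117*4 = 468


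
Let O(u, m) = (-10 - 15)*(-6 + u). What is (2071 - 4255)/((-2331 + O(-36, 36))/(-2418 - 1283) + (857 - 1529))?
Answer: 384904/118371 ≈ 3.2517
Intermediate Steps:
O(u, m) = 150 - 25*u (O(u, m) = -25*(-6 + u) = 150 - 25*u)
(2071 - 4255)/((-2331 + O(-36, 36))/(-2418 - 1283) + (857 - 1529)) = (2071 - 4255)/((-2331 + (150 - 25*(-36)))/(-2418 - 1283) + (857 - 1529)) = -2184/((-2331 + (150 + 900))/(-3701) - 672) = -2184/((-2331 + 1050)*(-1/3701) - 672) = -2184/(-1281*(-1/3701) - 672) = -2184/(1281/3701 - 672) = -2184/(-2485791/3701) = -2184*(-3701/2485791) = 384904/118371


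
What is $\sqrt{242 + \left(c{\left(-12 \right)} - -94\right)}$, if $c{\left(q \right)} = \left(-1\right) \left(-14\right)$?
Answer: $5 \sqrt{14} \approx 18.708$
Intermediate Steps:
$c{\left(q \right)} = 14$
$\sqrt{242 + \left(c{\left(-12 \right)} - -94\right)} = \sqrt{242 + \left(14 - -94\right)} = \sqrt{242 + \left(14 + 94\right)} = \sqrt{242 + 108} = \sqrt{350} = 5 \sqrt{14}$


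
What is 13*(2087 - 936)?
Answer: 14963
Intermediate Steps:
13*(2087 - 936) = 13*1151 = 14963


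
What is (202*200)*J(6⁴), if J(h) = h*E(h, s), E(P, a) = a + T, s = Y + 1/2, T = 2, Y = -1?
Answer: 78537600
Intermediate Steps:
s = -½ (s = -1 + 1/2 = -1 + 1*(½) = -1 + ½ = -½ ≈ -0.50000)
E(P, a) = 2 + a (E(P, a) = a + 2 = 2 + a)
J(h) = 3*h/2 (J(h) = h*(2 - ½) = h*(3/2) = 3*h/2)
(202*200)*J(6⁴) = (202*200)*((3/2)*6⁴) = 40400*((3/2)*1296) = 40400*1944 = 78537600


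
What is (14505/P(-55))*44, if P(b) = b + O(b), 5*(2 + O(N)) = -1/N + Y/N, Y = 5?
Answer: -175510500/15679 ≈ -11194.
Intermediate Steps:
O(N) = -2 + 4/(5*N) (O(N) = -2 + (-1/N + 5/N)/5 = -2 + (4/N)/5 = -2 + 4/(5*N))
P(b) = -2 + b + 4/(5*b) (P(b) = b + (-2 + 4/(5*b)) = -2 + b + 4/(5*b))
(14505/P(-55))*44 = (14505/(-2 - 55 + (⅘)/(-55)))*44 = (14505/(-2 - 55 + (⅘)*(-1/55)))*44 = (14505/(-2 - 55 - 4/275))*44 = (14505/(-15679/275))*44 = (14505*(-275/15679))*44 = -3988875/15679*44 = -175510500/15679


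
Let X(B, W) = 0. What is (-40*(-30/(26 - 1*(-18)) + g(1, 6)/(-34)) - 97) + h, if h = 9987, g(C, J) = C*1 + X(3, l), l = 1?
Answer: 1854750/187 ≈ 9918.5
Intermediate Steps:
g(C, J) = C (g(C, J) = C*1 + 0 = C + 0 = C)
(-40*(-30/(26 - 1*(-18)) + g(1, 6)/(-34)) - 97) + h = (-40*(-30/(26 - 1*(-18)) + 1/(-34)) - 97) + 9987 = (-40*(-30/(26 + 18) + 1*(-1/34)) - 97) + 9987 = (-40*(-30/44 - 1/34) - 97) + 9987 = (-40*(-30*1/44 - 1/34) - 97) + 9987 = (-40*(-15/22 - 1/34) - 97) + 9987 = (-40*(-133/187) - 97) + 9987 = (5320/187 - 97) + 9987 = -12819/187 + 9987 = 1854750/187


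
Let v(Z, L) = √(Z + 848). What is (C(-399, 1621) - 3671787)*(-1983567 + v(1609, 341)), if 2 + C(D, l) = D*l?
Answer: 8566168972056 - 12955704*√273 ≈ 8.5660e+12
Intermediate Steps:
v(Z, L) = √(848 + Z)
C(D, l) = -2 + D*l
(C(-399, 1621) - 3671787)*(-1983567 + v(1609, 341)) = ((-2 - 399*1621) - 3671787)*(-1983567 + √(848 + 1609)) = ((-2 - 646779) - 3671787)*(-1983567 + √2457) = (-646781 - 3671787)*(-1983567 + 3*√273) = -4318568*(-1983567 + 3*√273) = 8566168972056 - 12955704*√273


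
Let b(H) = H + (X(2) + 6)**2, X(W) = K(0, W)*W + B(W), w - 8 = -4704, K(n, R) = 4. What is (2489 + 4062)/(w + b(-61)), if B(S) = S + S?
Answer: -6551/4433 ≈ -1.4778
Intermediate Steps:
B(S) = 2*S
w = -4696 (w = 8 - 4704 = -4696)
X(W) = 6*W (X(W) = 4*W + 2*W = 6*W)
b(H) = 324 + H (b(H) = H + (6*2 + 6)**2 = H + (12 + 6)**2 = H + 18**2 = H + 324 = 324 + H)
(2489 + 4062)/(w + b(-61)) = (2489 + 4062)/(-4696 + (324 - 61)) = 6551/(-4696 + 263) = 6551/(-4433) = 6551*(-1/4433) = -6551/4433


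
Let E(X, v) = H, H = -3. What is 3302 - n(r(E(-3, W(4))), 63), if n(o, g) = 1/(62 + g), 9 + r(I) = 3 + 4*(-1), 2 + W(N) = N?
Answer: 412749/125 ≈ 3302.0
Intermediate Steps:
W(N) = -2 + N
E(X, v) = -3
r(I) = -10 (r(I) = -9 + (3 + 4*(-1)) = -9 + (3 - 4) = -9 - 1 = -10)
3302 - n(r(E(-3, W(4))), 63) = 3302 - 1/(62 + 63) = 3302 - 1/125 = 412749/125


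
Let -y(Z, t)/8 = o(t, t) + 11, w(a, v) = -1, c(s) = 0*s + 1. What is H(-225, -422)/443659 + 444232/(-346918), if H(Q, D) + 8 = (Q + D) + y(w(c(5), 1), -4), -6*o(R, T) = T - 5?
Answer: -98674723989/76956646481 ≈ -1.2822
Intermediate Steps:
o(R, T) = ⅚ - T/6 (o(R, T) = -(T - 5)/6 = -(-5 + T)/6 = ⅚ - T/6)
c(s) = 1 (c(s) = 0 + 1 = 1)
y(Z, t) = -284/3 + 4*t/3 (y(Z, t) = -8*((⅚ - t/6) + 11) = -8*(71/6 - t/6) = -284/3 + 4*t/3)
H(Q, D) = -108 + D + Q (H(Q, D) = -8 + ((Q + D) + (-284/3 + (4/3)*(-4))) = -8 + ((D + Q) + (-284/3 - 16/3)) = -8 + ((D + Q) - 100) = -8 + (-100 + D + Q) = -108 + D + Q)
H(-225, -422)/443659 + 444232/(-346918) = (-108 - 422 - 225)/443659 + 444232/(-346918) = -755*1/443659 + 444232*(-1/346918) = -755/443659 - 222116/173459 = -98674723989/76956646481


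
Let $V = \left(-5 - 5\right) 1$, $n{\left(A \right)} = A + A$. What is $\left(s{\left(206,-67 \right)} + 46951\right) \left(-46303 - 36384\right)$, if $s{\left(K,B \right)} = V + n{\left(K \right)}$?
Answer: $-3915477511$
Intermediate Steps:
$n{\left(A \right)} = 2 A$
$V = -10$ ($V = \left(-10\right) 1 = -10$)
$s{\left(K,B \right)} = -10 + 2 K$
$\left(s{\left(206,-67 \right)} + 46951\right) \left(-46303 - 36384\right) = \left(\left(-10 + 2 \cdot 206\right) + 46951\right) \left(-46303 - 36384\right) = \left(\left(-10 + 412\right) + 46951\right) \left(-82687\right) = \left(402 + 46951\right) \left(-82687\right) = 47353 \left(-82687\right) = -3915477511$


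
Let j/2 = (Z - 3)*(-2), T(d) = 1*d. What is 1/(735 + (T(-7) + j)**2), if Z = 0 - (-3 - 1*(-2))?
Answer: 1/736 ≈ 0.0013587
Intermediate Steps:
Z = 1 (Z = 0 - (-3 + 2) = 0 - 1*(-1) = 0 + 1 = 1)
T(d) = d
j = 8 (j = 2*((1 - 3)*(-2)) = 2*(-2*(-2)) = 2*4 = 8)
1/(735 + (T(-7) + j)**2) = 1/(735 + (-7 + 8)**2) = 1/(735 + 1**2) = 1/(735 + 1) = 1/736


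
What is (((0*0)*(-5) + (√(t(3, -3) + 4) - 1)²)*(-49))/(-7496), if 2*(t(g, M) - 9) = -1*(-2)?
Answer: 735/7496 - 49*√14/3748 ≈ 0.049135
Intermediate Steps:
t(g, M) = 10 (t(g, M) = 9 + (-1*(-2))/2 = 9 + (½)*2 = 9 + 1 = 10)
(((0*0)*(-5) + (√(t(3, -3) + 4) - 1)²)*(-49))/(-7496) = (((0*0)*(-5) + (√(10 + 4) - 1)²)*(-49))/(-7496) = ((0*(-5) + (√14 - 1)²)*(-49))*(-1/7496) = ((0 + (-1 + √14)²)*(-49))*(-1/7496) = ((-1 + √14)²*(-49))*(-1/7496) = -49*(-1 + √14)²*(-1/7496) = 49*(-1 + √14)²/7496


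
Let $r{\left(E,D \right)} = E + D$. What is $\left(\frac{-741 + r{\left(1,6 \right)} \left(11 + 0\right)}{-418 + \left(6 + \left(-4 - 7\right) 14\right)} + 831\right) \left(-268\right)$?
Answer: $- \frac{63115340}{283} \approx -2.2302 \cdot 10^{5}$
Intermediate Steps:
$r{\left(E,D \right)} = D + E$
$\left(\frac{-741 + r{\left(1,6 \right)} \left(11 + 0\right)}{-418 + \left(6 + \left(-4 - 7\right) 14\right)} + 831\right) \left(-268\right) = \left(\frac{-741 + \left(6 + 1\right) \left(11 + 0\right)}{-418 + \left(6 + \left(-4 - 7\right) 14\right)} + 831\right) \left(-268\right) = \left(\frac{-741 + 7 \cdot 11}{-418 + \left(6 + \left(-4 - 7\right) 14\right)} + 831\right) \left(-268\right) = \left(\frac{-741 + 77}{-418 + \left(6 - 154\right)} + 831\right) \left(-268\right) = \left(- \frac{664}{-418 + \left(6 - 154\right)} + 831\right) \left(-268\right) = \left(- \frac{664}{-418 - 148} + 831\right) \left(-268\right) = \left(- \frac{664}{-566} + 831\right) \left(-268\right) = \left(\left(-664\right) \left(- \frac{1}{566}\right) + 831\right) \left(-268\right) = \left(\frac{332}{283} + 831\right) \left(-268\right) = \frac{235505}{283} \left(-268\right) = - \frac{63115340}{283}$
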